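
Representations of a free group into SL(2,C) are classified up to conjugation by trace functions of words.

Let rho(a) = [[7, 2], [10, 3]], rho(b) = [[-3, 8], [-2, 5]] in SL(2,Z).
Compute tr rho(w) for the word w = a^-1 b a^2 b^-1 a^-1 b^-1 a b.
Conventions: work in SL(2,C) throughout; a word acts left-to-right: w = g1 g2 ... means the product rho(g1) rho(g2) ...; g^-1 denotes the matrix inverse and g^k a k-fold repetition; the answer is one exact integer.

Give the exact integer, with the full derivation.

129564010

rho(a^-1) = [[3, -2], [-10, 7]]
... * rho(b) = [[-3, 8], [-2, 5]]  ->  [[-5, 14], [16, -45]]
... * rho(a) = [[7, 2], [10, 3]]  ->  [[105, 32], [-338, -103]]
... * rho(a) = [[7, 2], [10, 3]]  ->  [[1055, 306], [-3396, -985]]
... * rho(b^-1) = [[5, -8], [2, -3]]  ->  [[5887, -9358], [-18950, 30123]]
... * rho(a^-1) = [[3, -2], [-10, 7]]  ->  [[111241, -77280], [-358080, 248761]]
... * rho(b^-1) = [[5, -8], [2, -3]]  ->  [[401645, -658088], [-1292878, 2118357]]
... * rho(a) = [[7, 2], [10, 3]]  ->  [[-3769365, -1170974], [12133424, 3769315]]
... * rho(b) = [[-3, 8], [-2, 5]]  ->  [[13650043, -36009790], [-43938902, 115913967]]
tr = 13650043 + 115913967 = 129564010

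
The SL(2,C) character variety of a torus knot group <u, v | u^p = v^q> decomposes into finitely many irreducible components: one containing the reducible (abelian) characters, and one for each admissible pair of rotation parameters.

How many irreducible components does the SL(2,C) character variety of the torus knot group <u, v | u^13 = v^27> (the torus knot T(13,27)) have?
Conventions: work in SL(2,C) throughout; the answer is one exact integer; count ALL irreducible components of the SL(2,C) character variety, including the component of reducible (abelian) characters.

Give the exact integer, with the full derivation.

157

For T(13,27): irreducibility forces the central element u^13 = v^27 to one of +I, -I.
On an irreducible component, tr(u) is locked at 2*cos(pi*alpha/13) for some alpha in 1..12, and tr(v) at 2*cos(pi*beta/27) for some beta in 1..26.
u^13 = (-1)^alpha I and v^27 = (-1)^beta I must agree, so alpha and beta have equal parity.
Counting: 6 odd alphas x 13 odd betas + 6 even alphas x 13 even betas = 78 + 78 = 156.
components with irreducible characters: 156; plus the single component of reducible (abelian) characters: total 157.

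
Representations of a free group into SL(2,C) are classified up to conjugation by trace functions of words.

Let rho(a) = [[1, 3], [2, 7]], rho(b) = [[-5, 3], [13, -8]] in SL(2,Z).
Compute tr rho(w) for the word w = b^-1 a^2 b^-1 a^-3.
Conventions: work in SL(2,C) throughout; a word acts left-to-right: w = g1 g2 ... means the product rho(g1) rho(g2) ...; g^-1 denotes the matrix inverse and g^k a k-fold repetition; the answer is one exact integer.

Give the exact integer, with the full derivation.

594416

rho(b^-1) = [[-8, -3], [-13, -5]]
... * rho(a) = [[1, 3], [2, 7]]  ->  [[-14, -45], [-23, -74]]
... * rho(a) = [[1, 3], [2, 7]]  ->  [[-104, -357], [-171, -587]]
... * rho(b^-1) = [[-8, -3], [-13, -5]]  ->  [[5473, 2097], [8999, 3448]]
... * rho(a^-1) = [[7, -3], [-2, 1]]  ->  [[34117, -14322], [56097, -23549]]
... * rho(a^-1) = [[7, -3], [-2, 1]]  ->  [[267463, -116673], [439777, -191840]]
... * rho(a^-1) = [[7, -3], [-2, 1]]  ->  [[2105587, -919062], [3462119, -1511171]]
tr = 2105587 + -1511171 = 594416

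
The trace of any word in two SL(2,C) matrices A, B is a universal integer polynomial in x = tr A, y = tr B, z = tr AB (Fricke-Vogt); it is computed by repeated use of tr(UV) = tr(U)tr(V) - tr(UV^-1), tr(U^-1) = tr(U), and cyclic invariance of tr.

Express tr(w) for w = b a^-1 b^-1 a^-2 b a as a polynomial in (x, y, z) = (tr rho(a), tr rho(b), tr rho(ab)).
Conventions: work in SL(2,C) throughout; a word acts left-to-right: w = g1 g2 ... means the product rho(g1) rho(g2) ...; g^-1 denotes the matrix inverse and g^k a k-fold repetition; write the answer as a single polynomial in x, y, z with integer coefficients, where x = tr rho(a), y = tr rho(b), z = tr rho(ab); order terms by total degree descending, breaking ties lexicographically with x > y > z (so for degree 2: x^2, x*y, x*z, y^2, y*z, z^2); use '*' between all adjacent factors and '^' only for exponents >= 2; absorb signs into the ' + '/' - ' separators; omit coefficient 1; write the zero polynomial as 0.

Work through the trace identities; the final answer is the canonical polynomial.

and tr(a b a) = tr(a) * tr(b a) - tr(b) = x*z - y
next, tr(b a b a) = tr(a b) * tr(a b) - tr(1) = z^2 - 2
and tr(b a b) = tr(b) * tr(a b) - tr(a) = y*z - x
and tr(a b a b a) = tr(a) * tr(b a b a) - tr(b a b) = x*z^2 - y*z - x
and tr(a b a b a b) = tr(a b a b) * tr(a b) - tr(b a) = z^3 - 3*z
and tr(b a b a b^-1 a) = tr(a b a b a) * tr(b) - tr(a b a b a b) = x*y*z^2 - y^2*z - z^3 - x*y + 3*z
tr(b^-1 a^-1 b a b a) = tr(b a b a b^-1) * tr(a) - tr(b a b a b^-1 a) = -x*y*z^2 + x^2*z + y^2*z + z^3 - 3*z
and tr(a^-1 b a b a^-1 b^-1) = tr(b^-1 a^-1 b a b) * tr(a) - tr(b^-1 a^-1 b a b a) = x*y*z^2 - x^2*z - y^2*z - z^3 + x*y + 3*z
next, tr(b a^-1 b^-1 a^-2 b a) = tr(a^-1 b a b a^-1 b^-1) * tr(a) - tr(a^-1 b a b a^-1 b^-1 a) = x^2*y*z^2 - x^3*z - x*y^2*z - x*z^3 + x^2*y + 3*x*z - y

x^2*y*z^2 - x^3*z - x*y^2*z - x*z^3 + x^2*y + 3*x*z - y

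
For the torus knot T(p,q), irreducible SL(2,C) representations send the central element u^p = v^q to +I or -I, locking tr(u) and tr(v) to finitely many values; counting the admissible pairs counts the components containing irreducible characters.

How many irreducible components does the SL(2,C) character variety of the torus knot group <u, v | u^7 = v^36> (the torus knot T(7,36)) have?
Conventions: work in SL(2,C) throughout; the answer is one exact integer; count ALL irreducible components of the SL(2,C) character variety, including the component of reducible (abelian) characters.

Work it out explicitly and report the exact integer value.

106

Gamma = < u, v | u^7 = v^36 > (torus knot T(7,36)); the central element u^7 = v^36 acts as +I or -I in any irreducible SL(2,C) representation.
This locks tr(u) to 2*cos(pi*alpha/7), alpha in 1..6, and tr(v) to 2*cos(pi*beta/36), beta in 1..35, on each component of irreducible characters.
The two central values (-1)^alpha I and (-1)^beta I must be the same matrix, so alpha and beta share a parity.
Counting: 3 odd alphas x 18 odd betas + 3 even alphas x 17 even betas = 54 + 51 = 105.
Total: 105 irreducible-character components + 1 reducible (abelian) component = 106.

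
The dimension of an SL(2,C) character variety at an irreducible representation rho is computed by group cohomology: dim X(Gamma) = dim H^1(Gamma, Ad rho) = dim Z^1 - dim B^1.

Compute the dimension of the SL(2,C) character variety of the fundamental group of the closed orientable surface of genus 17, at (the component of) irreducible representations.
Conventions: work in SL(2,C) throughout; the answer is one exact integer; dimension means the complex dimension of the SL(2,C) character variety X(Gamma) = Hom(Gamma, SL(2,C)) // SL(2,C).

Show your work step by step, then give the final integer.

pi_1 of the closed genus-17 surface has 34 generators bound by the single product-of-commutators relator.
Unconstrained cocycle data is one sl_2 vector per generator (102 dimensions), cut by the relator condition d_2(z) = 0.
At an irreducible rho, H^2 = coker(d_2) vanishes (Poincare duality: H^2 is dual to H^0 = invariants = 0), so d_2 is surjective onto sl_2 and dim Z^1 = 102 - 3 = 99.
Coboundaries contribute dim B^1 = 3 (injective at irreducible rho).
dim X = dim H^1 = 99 - 3 = 96.

96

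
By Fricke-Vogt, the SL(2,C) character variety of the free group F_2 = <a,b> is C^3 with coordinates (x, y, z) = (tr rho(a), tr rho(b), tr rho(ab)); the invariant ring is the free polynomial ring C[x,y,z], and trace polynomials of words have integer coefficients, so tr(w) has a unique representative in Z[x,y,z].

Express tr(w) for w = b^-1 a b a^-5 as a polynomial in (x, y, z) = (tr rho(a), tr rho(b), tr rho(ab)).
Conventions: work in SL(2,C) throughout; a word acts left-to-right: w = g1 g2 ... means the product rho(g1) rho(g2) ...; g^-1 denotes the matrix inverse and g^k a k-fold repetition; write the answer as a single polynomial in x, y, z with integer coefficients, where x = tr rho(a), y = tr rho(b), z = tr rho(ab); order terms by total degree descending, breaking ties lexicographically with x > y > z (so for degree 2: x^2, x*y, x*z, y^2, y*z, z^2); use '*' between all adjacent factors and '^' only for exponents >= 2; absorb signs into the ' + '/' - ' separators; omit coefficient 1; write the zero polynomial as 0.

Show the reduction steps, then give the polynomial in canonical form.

-x^5*y*z + x^6 + x^4*y^2 + x^4*z^2 + 3*x^3*y*z - 6*x^4 - 3*x^2*y^2 - 3*x^2*z^2 - x*y*z + 9*x^2 + y^2 + z^2 - 2

tr(b a^-1) = tr(b) tr(a) - tr(b a) = x*y - z
tr(b a^-2) = tr(b a^-1) tr(a) - tr(b) = x^2*y - x*z - y
tr(b a b) = tr(b) tr(a b) - tr(a) = y*z - x
tr(b a b a) = tr(b a) tr(b a) - tr(1) = z^2 - 2
tr(b a b a^-1) = tr(b a b) tr(a) - tr(b a b a) = x*y*z - x^2 - z^2 + 2
tr(b a b a^-2) = tr(b a b a^-1) tr(a) - tr(b a b) = x^2*y*z - x^3 - x*z^2 - y*z + 3*x
tr(a b a^-3 b) = tr(b a b a^-2) tr(a) - tr(b a b a^-1) = x^3*y*z - x^4 - x^2*z^2 - 2*x*y*z + 4*x^2 + z^2 - 2
tr(a^-3 b^-1 a b) = tr(a b a^-3) tr(b) - tr(a b a^-3 b) = -x^3*y*z + x^4 + x^2*y^2 + x^2*z^2 + x*y*z - 4*x^2 - y^2 - z^2 + 2
tr(b^-1 a b a^-1) = tr(a b a^-1) tr(b) - tr(a b a^-1 b) = -x*y*z + x^2 + y^2 + z^2 - 2
tr(a^-2 b^-1 a b) = tr(b^-1 a b a^-1) tr(a) - tr(b^-1 a b) = -x^2*y*z + x^3 + x*y^2 + x*z^2 - 3*x
tr(a^-2 b^-1 a b a^-2) = tr(a^-3 b^-1 a b) tr(a) - tr(a^-3 b^-1 a b a) = -x^4*y*z + x^5 + x^3*y^2 + x^3*z^2 + 2*x^2*y*z - 5*x^3 - 2*x*y^2 - 2*x*z^2 + 5*x
tr(b^-1 a b a^-5) = tr(a^-2 b^-1 a b a^-2) tr(a) - tr(a^-2 b^-1 a b a^-1) = -x^5*y*z + x^6 + x^4*y^2 + x^4*z^2 + 3*x^3*y*z - 6*x^4 - 3*x^2*y^2 - 3*x^2*z^2 - x*y*z + 9*x^2 + y^2 + z^2 - 2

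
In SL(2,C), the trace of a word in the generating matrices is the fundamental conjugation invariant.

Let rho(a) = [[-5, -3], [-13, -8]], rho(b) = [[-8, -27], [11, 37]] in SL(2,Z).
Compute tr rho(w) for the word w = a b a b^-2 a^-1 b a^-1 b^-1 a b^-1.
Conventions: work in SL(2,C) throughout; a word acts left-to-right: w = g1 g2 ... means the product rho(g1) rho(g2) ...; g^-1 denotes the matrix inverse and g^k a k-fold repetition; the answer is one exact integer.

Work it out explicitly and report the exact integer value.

-10081434070126

rho(a) = [[-5, -3], [-13, -8]]
... * rho(b) = [[-8, -27], [11, 37]]  ->  [[7, 24], [16, 55]]
... * rho(a) = [[-5, -3], [-13, -8]]  ->  [[-347, -213], [-795, -488]]
... * rho(b^-1) = [[37, 27], [-11, -8]]  ->  [[-10496, -7665], [-24047, -17561]]
... * rho(b^-1) = [[37, 27], [-11, -8]]  ->  [[-304037, -222072], [-696568, -508781]]
... * rho(a^-1) = [[-8, 3], [13, -5]]  ->  [[-454640, 198249], [-1041609, 454201]]
... * rho(b) = [[-8, -27], [11, 37]]  ->  [[5817859, 19610493], [13329083, 44928880]]
... * rho(a^-1) = [[-8, 3], [13, -5]]  ->  [[208393537, -80598888], [477442776, -184657151]]
... * rho(b^-1) = [[37, 27], [-11, -8]]  ->  [[8597148637, 6271416603], [19696611373, 14368212160]]
... * rho(a) = [[-5, -3], [-13, -8]]  ->  [[-124514159024, -75962778735], [-285269814945, -174035531399]]
... * rho(b^-1) = [[37, 27], [-11, -8]]  ->  [[-3771433317803, -2754180063768], [-8640592307576, -6310000752323]]
tr = -3771433317803 + -6310000752323 = -10081434070126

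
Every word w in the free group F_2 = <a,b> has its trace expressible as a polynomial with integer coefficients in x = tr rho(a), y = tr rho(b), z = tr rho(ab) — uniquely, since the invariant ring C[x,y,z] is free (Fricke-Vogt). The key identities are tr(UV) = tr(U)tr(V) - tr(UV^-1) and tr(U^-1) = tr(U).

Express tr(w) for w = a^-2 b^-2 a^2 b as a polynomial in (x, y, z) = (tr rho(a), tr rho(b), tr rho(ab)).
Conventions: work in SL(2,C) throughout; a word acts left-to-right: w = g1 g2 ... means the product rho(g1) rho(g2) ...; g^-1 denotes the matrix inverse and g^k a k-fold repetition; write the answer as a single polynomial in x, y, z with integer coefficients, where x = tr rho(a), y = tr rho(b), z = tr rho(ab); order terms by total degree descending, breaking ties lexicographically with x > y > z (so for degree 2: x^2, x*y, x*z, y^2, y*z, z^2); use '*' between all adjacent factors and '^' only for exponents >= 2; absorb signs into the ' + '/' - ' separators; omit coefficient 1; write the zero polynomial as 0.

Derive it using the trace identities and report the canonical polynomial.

tr(b^2 a) = tr(b)*tr(a b) - tr(a)   [square of b] = y*z - x
tr(b^2) = tr(b)*tr(b) - tr(1)   [square of b] = y^2 - 2
tr(b a^2 b) = tr(a)*tr(b^2 a) - tr(b^2)   [square of a] = x*y*z - x^2 - y^2 + 2
tr(b a b a) = tr(b a)*tr(b a) - tr(1)   [split at a repeated b] = z^2 - 2
tr(b a^2 b a) = tr(a)*tr(b a b a) - tr(b a b)   [square of a] = x*z^2 - y*z - x
tr(a^2 b a^-1 b) = tr(b a^2 b)*tr(a) - tr(b a^2 b a)   [inverse elimination on a] = x^2*y*z - x^3 - x*y^2 - x*z^2 + y*z + 3*x
tr(a^2 b a^-1 b^-1) = tr(a^2 b a^-1)*tr(b) - tr(a^2 b a^-1 b)   [inverse elimination on b] = -x^2*y*z + x^3 + x*y^2 + x*z^2 - 3*x
tr(b^-2 a^2 b a^-1) = tr(a^2 b a^-1 b^-1)*tr(b) - tr(a^2 b a^-1)   [inverse elimination on b] = -x^2*y^2*z + x^3*y + x*y^3 + x*y*z^2 - 3*x*y - z
tr(a^2) = tr(a)*tr(a) - tr(1)   [square of a] = x^2 - 2
tr(a^2 b) = tr(a)*tr(b a) - tr(b)   [square of a] = x*z - y
tr(b^-1 a^2) = tr(a^2)*tr(b) - tr(a^2 b)   [inverse elimination on b] = x^2*y - x*z - y
tr(a^-2 b^-2 a^2 b) = tr(b^-2 a^2 b a^-1)*tr(a) - tr(b^-2 a^2 b)   [inverse elimination on a] = -x^3*y^2*z + x^4*y + x^2*y^3 + x^2*y*z^2 - 4*x^2*y + y

-x^3*y^2*z + x^4*y + x^2*y^3 + x^2*y*z^2 - 4*x^2*y + y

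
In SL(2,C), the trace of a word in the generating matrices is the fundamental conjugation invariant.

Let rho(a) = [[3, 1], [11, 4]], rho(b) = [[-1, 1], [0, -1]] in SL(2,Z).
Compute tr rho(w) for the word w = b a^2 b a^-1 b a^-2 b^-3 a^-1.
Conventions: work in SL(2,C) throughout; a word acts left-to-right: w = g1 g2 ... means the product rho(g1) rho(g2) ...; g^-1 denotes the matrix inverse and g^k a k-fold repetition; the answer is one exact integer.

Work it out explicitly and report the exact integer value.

rho(b) = [[-1, 1], [0, -1]]
... * rho(a) = [[3, 1], [11, 4]]  ->  [[8, 3], [-11, -4]]
... * rho(a) = [[3, 1], [11, 4]]  ->  [[57, 20], [-77, -27]]
... * rho(b) = [[-1, 1], [0, -1]]  ->  [[-57, 37], [77, -50]]
... * rho(a^-1) = [[4, -1], [-11, 3]]  ->  [[-635, 168], [858, -227]]
... * rho(b) = [[-1, 1], [0, -1]]  ->  [[635, -803], [-858, 1085]]
... * rho(a^-1) = [[4, -1], [-11, 3]]  ->  [[11373, -3044], [-15367, 4113]]
... * rho(a^-1) = [[4, -1], [-11, 3]]  ->  [[78976, -20505], [-106711, 27706]]
... * rho(b^-1) = [[-1, -1], [0, -1]]  ->  [[-78976, -58471], [106711, 79005]]
... * rho(b^-1) = [[-1, -1], [0, -1]]  ->  [[78976, 137447], [-106711, -185716]]
... * rho(b^-1) = [[-1, -1], [0, -1]]  ->  [[-78976, -216423], [106711, 292427]]
... * rho(a^-1) = [[4, -1], [-11, 3]]  ->  [[2064749, -570293], [-2789853, 770570]]
tr = 2064749 + 770570 = 2835319

2835319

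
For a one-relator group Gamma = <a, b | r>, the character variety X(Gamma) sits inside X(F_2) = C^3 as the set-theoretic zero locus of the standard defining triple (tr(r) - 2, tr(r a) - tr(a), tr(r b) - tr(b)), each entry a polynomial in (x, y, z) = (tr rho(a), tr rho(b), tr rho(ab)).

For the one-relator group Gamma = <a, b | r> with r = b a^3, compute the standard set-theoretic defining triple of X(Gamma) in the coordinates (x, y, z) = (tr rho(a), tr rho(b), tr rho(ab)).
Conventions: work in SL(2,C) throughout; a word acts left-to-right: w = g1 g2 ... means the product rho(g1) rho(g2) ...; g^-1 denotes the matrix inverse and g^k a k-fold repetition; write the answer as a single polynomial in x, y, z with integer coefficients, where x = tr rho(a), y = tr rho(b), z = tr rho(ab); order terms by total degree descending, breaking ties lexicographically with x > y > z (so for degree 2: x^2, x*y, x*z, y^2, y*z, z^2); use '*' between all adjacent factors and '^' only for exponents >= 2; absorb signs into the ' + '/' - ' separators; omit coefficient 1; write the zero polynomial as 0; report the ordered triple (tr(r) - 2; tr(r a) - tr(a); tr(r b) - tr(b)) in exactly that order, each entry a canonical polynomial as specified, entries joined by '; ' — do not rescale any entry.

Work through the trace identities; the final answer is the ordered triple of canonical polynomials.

trace(a b a) = trace(a)*trace(b a) - trace(b)   [square of a] = x*z - y
trace(b a^3) = trace(a)*trace(a b a) - trace(a b)   [square of a] = x^2*z - x*y - z
trace(b a^4) = trace(a)*trace(a b a^2) - trace(a b a) = x^3*z - x^2*y - 2*x*z + y
trace(b^2 a) = trace(b)*trace(a b) - trace(a) = y*z - x
trace(b^2) = trace(b)*trace(b) - trace(1) = y^2 - 2
trace(b^2 a^2) = trace(a)*trace(b^2 a) - trace(b^2) = x*y*z - x^2 - y^2 + 2
trace(b a^3 b) = trace(a)*trace(b^2 a^2) - trace(b^2 a) = x^2*y*z - x^3 - x*y^2 - y*z + 3*x
assemble the triple (trace(r) - 2; trace(r a) - x; trace(r b) - y)

x^2*z - x*y - z - 2; x^3*z - x^2*y - 2*x*z - x + y; x^2*y*z - x^3 - x*y^2 - y*z + 3*x - y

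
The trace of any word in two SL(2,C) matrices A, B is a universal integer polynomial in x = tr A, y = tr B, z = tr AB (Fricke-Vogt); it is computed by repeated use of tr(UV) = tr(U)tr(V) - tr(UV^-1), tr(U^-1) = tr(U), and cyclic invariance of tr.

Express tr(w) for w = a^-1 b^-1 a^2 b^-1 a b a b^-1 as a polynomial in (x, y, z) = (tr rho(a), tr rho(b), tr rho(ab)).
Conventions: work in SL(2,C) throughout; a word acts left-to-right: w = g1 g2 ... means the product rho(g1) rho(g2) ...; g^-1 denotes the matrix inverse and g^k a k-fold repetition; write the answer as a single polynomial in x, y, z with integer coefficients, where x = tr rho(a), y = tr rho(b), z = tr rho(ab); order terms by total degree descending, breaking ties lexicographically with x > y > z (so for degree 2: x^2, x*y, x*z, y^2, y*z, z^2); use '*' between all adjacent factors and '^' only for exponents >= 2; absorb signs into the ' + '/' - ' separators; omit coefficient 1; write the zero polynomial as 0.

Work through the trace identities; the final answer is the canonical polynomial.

trace(a b a) = trace(a)*trace(b a) - trace(b) = x*z - y
trace(b a^3) = trace(a)*trace(a b a) - trace(a b) = x^2*z - x*y - z
trace(a^3 b a) = trace(a)*trace(b a^3) - trace(b a^2) = x^3*z - x^2*y - 2*x*z + y
trace(b a b a) = trace(b a)*trace(b a) - trace(1)   [split at repeated b] = z^2 - 2
trace(b a b) = trace(b)*trace(a b) - trace(a) = y*z - x
trace(a b a b a) = trace(a)*trace(b a b a) - trace(b a b) = x*z^2 - y*z - x
trace(a^3 b a b) = trace(a)*trace(a b a b a) - trace(a b a b) = x^2*z^2 - x*y*z - x^2 - z^2 + 2
trace(b^-1 a^3 b a) = trace(a^3 b a)*trace(b) - trace(a^3 b a b) = x^3*y*z - x^2*y^2 - x^2*z^2 - x*y*z + x^2 + y^2 + z^2 - 2
trace(a b a b^-2 a^2) = trace(b^-1 a^3 b a)*trace(b) - trace(b^-1 a^3 b a b) = x^3*y^2*z - x^2*y^3 - x^2*y*z^2 - x^3*z - x*y^2*z + 2*x^2*y + y^3 + y*z^2 + 2*x*z - 3*y
trace(b a b a b a) = trace(a b)*trace(a b a b) - trace(a^-1 b^-1)   [split at repeated a] = z^3 - 3*z
trace(b a b a b) = trace(b)*trace(a b a b) - trace(a b a) = y*z^2 - x*z - y
trace(a^2 b a b a b) = trace(a)*trace(b a b a b a) - trace(b a b a b) = x*z^3 - y*z^2 - 2*x*z + y
trace(a^2 b a b a b^-1) = trace(a^2 b a b a)*trace(b) - trace(a^2 b a b a b) = x^2*y*z^2 - x*y^2*z - x*z^3 - x^2*y + 2*x*z + y
trace(a b a b^-2 a^2 b) = trace(a^2 b a b a b^-1)*trace(b) - trace(a^2 b a b a) = x^2*y^2*z^2 - x*y^3*z - x*y*z^3 - x^2*y^2 - x^2*z^2 + 3*x*y*z + x^2 + y^2 + z^2 - 2
trace(b^-1 a^2 b^-1 a b a b^-1) = trace(a b a b^-2 a^2)*trace(b) - trace(a b a b^-2 a^2 b) = x^3*y^3*z - x^2*y^4 - 2*x^2*y^2*z^2 - x^3*y*z + x*y*z^3 + 3*x^2*y^2 + x^2*z^2 + y^4 + y^2*z^2 - x*y*z - x^2 - 4*y^2 - z^2 + 2
trace(a^3 b a^2) = trace(a)*trace(a^2 b a^2) - trace(a^2 b a) = x^4*z - x^3*y - 3*x^2*z + 2*x*y + z
trace(a^2) = trace(a)*trace(a) - trace(1) = x^2 - 2
trace(a^3) = trace(a)*trace(a^2) - trace(a) = x^3 - 3*x
trace(b a^3 b) = trace(b)*trace(a^3 b) - trace(a^3) = x^2*y*z - x^3 - x*y^2 - y*z + 3*x
trace(a^3 b a^2 b) = trace(a)*trace(b a^3 b a) - trace(b a^3 b) = x^3*z^2 - 2*x^2*y*z + x*y^2 - x*z^2 + y*z - x
trace(a b^-1 a^3 b a) = trace(a^3 b a^2)*trace(b) - trace(a^3 b a^2 b) = x^4*y*z - x^3*y^2 - x^3*z^2 - x^2*y*z + x*y^2 + x*z^2 + x
trace(a^3 b a b a) = trace(a)*trace(b a b a^3) - trace(b a b a^2) = x^3*z^2 - x^2*y*z - x^3 - 2*x*z^2 + y*z + 3*x
trace(a^3 b a b a b) = trace(a)*trace(b a b a b a^2) - trace(b a b a b a) = x^2*z^3 - x*y*z^2 - 2*x^2*z - z^3 + x*y + 3*z
trace(a b^-1 a^3 b a b) = trace(a^3 b a b a)*trace(b) - trace(a^3 b a b a b) = x^3*y*z^2 - x^2*y^2*z - x^2*z^3 - x^3*y - x*y*z^2 + 2*x^2*z + y^2*z + z^3 + 2*x*y - 3*z
trace(a b a b^-1 a b^-1 a^2) = trace(a b^-1 a^3 b a)*trace(b) - trace(a b^-1 a^3 b a b) = x^4*y^2*z - x^3*y^3 - 2*x^3*y*z^2 + x^2*z^3 + x^3*y + x*y^3 + 2*x*y*z^2 - 2*x^2*z - y^2*z - z^3 - x*y + 3*z
trace(b a b^2) = trace(b)*trace(b a b) - trace(b a) = y^2*z - x*y - z
trace(b a^2 b a b) = trace(a)*trace(b a b^2 a) - trace(b a b^2) = x*y*z^2 - x^2*z - y^2*z + z
trace(a b a^2 b a b a) = trace(a)*trace(b a^2 b a b a) - trace(b a^2 b a b) = x^2*z^3 - 2*x*y*z^2 - x^2*z + y^2*z + x*y - z
trace(b a b a b a b a) = trace(a b a b a b)*trace(a b) - trace(b a b a)   [split at repeated a] = z^4 - 4*z^2 + 2
trace(b a b a b a b) = trace(b)*trace(a b a b a b) - trace(a b a b a) = y*z^3 - x*z^2 - 2*y*z + x
trace(a b a^2 b a b a b) = trace(a)*trace(b a b a b a b a) - trace(b a b a b a b) = x*z^4 - y*z^3 - 3*x*z^2 + 2*y*z + x
trace(a^2 b a b a b^-1 a b) = trace(a b a^2 b a b a)*trace(b) - trace(a b a^2 b a b a b) = x^2*y*z^3 - 2*x*y^2*z^2 - x*z^4 - x^2*y*z + y^3*z + y*z^3 + x*y^2 + 3*x*z^2 - 3*y*z - x
trace(a b a b^-1 a b^-1 a^2 b) = trace(a^2 b a b a b^-1 a)*trace(b) - trace(a^2 b a b a b^-1 a b) = x^3*y^2*z^2 - x^2*y^3*z - 2*x^2*y*z^3 - x^3*y^2 + x*y^2*z^2 + x*z^4 + 3*x^2*y*z + x*y^2 - 3*x*z^2 + x
trace(b^-1 a^2 b^-1 a b a b^-1 a) = trace(a b a b^-1 a b^-1 a^2)*trace(b) - trace(a b a b^-1 a b^-1 a^2 b) = x^4*y^3*z - x^3*y^4 - 3*x^3*y^2*z^2 + x^2*y^3*z + 3*x^2*y*z^3 + 2*x^3*y^2 + x*y^4 + x*y^2*z^2 - x*z^4 - 5*x^2*y*z - y^3*z - y*z^3 - 2*x*y^2 + 3*x*z^2 + 3*y*z - x
trace(a^-1 b^-1 a^2 b^-1 a b a b^-1) = trace(b^-1 a^2 b^-1 a b a b^-1)*trace(a) - trace(b^-1 a^2 b^-1 a b a b^-1 a) = x^3*y^2*z^2 - x^4*y*z - x^2*y^3*z - 2*x^2*y*z^3 + x^3*y^2 + x^3*z^2 + x*z^4 + 4*x^2*y*z + y^3*z + y*z^3 - x^3 - 2*x*y^2 - 4*x*z^2 - 3*y*z + 3*x

x^3*y^2*z^2 - x^4*y*z - x^2*y^3*z - 2*x^2*y*z^3 + x^3*y^2 + x^3*z^2 + x*z^4 + 4*x^2*y*z + y^3*z + y*z^3 - x^3 - 2*x*y^2 - 4*x*z^2 - 3*y*z + 3*x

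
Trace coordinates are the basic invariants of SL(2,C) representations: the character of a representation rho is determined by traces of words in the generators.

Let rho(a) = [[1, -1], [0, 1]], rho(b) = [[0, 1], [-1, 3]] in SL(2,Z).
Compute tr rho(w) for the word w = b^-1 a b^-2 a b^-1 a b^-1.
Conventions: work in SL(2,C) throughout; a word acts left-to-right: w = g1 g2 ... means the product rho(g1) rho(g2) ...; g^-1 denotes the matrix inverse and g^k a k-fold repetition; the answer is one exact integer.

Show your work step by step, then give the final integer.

rho(b^-1) = [[3, -1], [1, 0]]
... * rho(a) = [[1, -1], [0, 1]]  ->  [[3, -4], [1, -1]]
... * rho(b^-1) = [[3, -1], [1, 0]]  ->  [[5, -3], [2, -1]]
... * rho(b^-1) = [[3, -1], [1, 0]]  ->  [[12, -5], [5, -2]]
... * rho(a) = [[1, -1], [0, 1]]  ->  [[12, -17], [5, -7]]
... * rho(b^-1) = [[3, -1], [1, 0]]  ->  [[19, -12], [8, -5]]
... * rho(a) = [[1, -1], [0, 1]]  ->  [[19, -31], [8, -13]]
... * rho(b^-1) = [[3, -1], [1, 0]]  ->  [[26, -19], [11, -8]]
tr = 26 + -8 = 18

18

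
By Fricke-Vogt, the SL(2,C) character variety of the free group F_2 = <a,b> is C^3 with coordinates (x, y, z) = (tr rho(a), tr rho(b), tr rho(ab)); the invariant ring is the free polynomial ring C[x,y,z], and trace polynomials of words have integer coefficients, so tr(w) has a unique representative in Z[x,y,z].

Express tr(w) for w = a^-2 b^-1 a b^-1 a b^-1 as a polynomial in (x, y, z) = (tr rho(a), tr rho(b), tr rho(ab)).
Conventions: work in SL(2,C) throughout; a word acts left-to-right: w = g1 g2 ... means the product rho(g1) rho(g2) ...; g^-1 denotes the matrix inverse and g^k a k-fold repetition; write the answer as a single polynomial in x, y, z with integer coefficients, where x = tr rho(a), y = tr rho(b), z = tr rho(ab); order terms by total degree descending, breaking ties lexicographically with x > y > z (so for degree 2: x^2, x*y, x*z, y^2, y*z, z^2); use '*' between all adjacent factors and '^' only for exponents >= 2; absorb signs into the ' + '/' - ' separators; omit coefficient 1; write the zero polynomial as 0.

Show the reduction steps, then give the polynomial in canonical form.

x^3*y^2*z - x^4*y - x^2*y^3 - 2*x^2*y*z^2 + x^3*z + 2*x*y^2*z + x*z^3 + 3*x^2*y - y*z^2 - 4*x*z + y

trace(b^-1) = trace(b) = y
trace(a^2 b) = trace(a)*trace(b a) - trace(b) = x*z - y
trace(a^2) = trace(a)*trace(a) - trace(1) = x^2 - 2
trace(b a^2 b) = trace(b)*trace(a^2 b) - trace(a^2) = x*y*z - x^2 - y^2 + 2
trace(b a b a) = trace(b a)*trace(b a) - trace(1)   [split at repeated b] = z^2 - 2
trace(b a b) = trace(b)*trace(a b) - trace(a) = y*z - x
trace(b a^2 b a) = trace(a)*trace(b a b a) - trace(b a b) = x*z^2 - y*z - x
trace(a^-1 b a^2 b) = trace(b a^2 b)*trace(a) - trace(b a^2 b a) = x^2*y*z - x^3 - x*y^2 - x*z^2 + y*z + 3*x
trace(b a^2 b^-1 a^-1) = trace(a^-1 b a^2)*trace(b) - trace(a^-1 b a^2 b) = -x^2*y*z + x^3 + x*y^2 + x*z^2 - 3*x
trace(a^2 b^-1 a^-2 b) = trace(b a^2 b^-1 a^-1)*trace(a) - trace(b a^2 b^-1) = -x^3*y*z + x^4 + x^2*y^2 + x^2*z^2 - 4*x^2 + 2
trace(a b^-1 a^-2 b^-1 a) = trace(a^2 b^-1 a^-2)*trace(b) - trace(a^2 b^-1 a^-2 b) = x^3*y*z - x^4 - x^2*y^2 - x^2*z^2 + 4*x^2 + y^2 - 2
trace(b^-1 a b a) = trace(a b a)*trace(b) - trace(a b a b) = x*y*z - y^2 - z^2 + 2
trace(b^-1 a b a b^-1) = trace(b^-1 a b a)*trace(b) - trace(b^-1 a b a b) = x*y^2*z - y^3 - y*z^2 - x*z + 3*y
trace(a^2 b a) = trace(a)*trace(b a^2) - trace(b a) = x^2*z - x*y - z
trace(a b a b^-1 a) = trace(a^2 b a)*trace(b) - trace(a^2 b a b) = x^2*y*z - x*y^2 - x*z^2 + x
trace(a b a b a b) = trace(a b a b)*trace(a b) - trace(b a)   [split at repeated a] = z^3 - 3*z
trace(a b a b^-1 a b) = trace(a b a b a)*trace(b) - trace(a b a b a b) = x*y*z^2 - y^2*z - z^3 - x*y + 3*z
trace(b^-1 a b a b^-1 a) = trace(a b a b^-1 a)*trace(b) - trace(a b a b^-1 a b) = x^2*y^2*z - x*y^3 - 2*x*y*z^2 + y^2*z + z^3 + 2*x*y - 3*z
trace(b^-1 a b a b^-1 a^-1) = trace(b^-1 a b a b^-1)*trace(a) - trace(b^-1 a b a b^-1 a) = x*y*z^2 - x^2*z - y^2*z - z^3 + x*y + 3*z
trace(a b^-1 a^-2 b^-1 a b) = trace(b^-1 a b a b^-1 a^-1)*trace(a) - trace(b^-1 a b a b^-1) = x^2*y*z^2 - x^3*z - 2*x*y^2*z - x*z^3 + x^2*y + y^3 + y*z^2 + 4*x*z - 3*y
trace(a^-2 b^-1 a b^-1 a b^-1) = trace(a b^-1 a^-2 b^-1 a)*trace(b) - trace(a b^-1 a^-2 b^-1 a b) = x^3*y^2*z - x^4*y - x^2*y^3 - 2*x^2*y*z^2 + x^3*z + 2*x*y^2*z + x*z^3 + 3*x^2*y - y*z^2 - 4*x*z + y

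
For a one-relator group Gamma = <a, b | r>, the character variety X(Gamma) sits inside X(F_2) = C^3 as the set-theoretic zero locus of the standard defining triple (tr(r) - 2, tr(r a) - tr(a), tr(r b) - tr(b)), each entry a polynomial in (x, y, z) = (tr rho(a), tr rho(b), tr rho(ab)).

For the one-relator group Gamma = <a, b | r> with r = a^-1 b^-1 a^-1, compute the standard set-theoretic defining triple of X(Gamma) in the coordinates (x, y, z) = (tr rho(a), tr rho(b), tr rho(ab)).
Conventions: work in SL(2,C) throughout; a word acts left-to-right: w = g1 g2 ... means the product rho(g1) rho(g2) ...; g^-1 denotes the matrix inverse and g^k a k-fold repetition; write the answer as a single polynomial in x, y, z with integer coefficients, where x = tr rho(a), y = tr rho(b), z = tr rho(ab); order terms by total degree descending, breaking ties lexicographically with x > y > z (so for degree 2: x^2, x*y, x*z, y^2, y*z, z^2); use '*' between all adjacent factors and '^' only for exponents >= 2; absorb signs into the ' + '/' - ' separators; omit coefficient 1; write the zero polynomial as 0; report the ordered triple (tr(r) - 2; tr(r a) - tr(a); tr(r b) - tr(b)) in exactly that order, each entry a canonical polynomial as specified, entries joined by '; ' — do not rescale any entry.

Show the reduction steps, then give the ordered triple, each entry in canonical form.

x*z - y - 2; -x + z; x*y*z - y^2 - z^2 - y + 2

trace(a^-1) = trace(a) = x
trace(a^-1 b) = trace(b) trace(a) - trace(b a) = x*y - z
trace(b^-1 a^-1) = trace(a^-1) trace(b) - trace(a^-1 b) = z
trace(a^-1 b^-1 a^-1) = trace(b^-1 a^-1) trace(a) - trace(b^-1) = x*z - y
trace(b a b) = trace(b) trace(a b) - trace(a) = y*z - x
trace(b a b a) = trace(a b) trace(a b) - trace(1) = z^2 - 2
trace(a b a^-1 b) = trace(b a b) trace(a) - trace(b a b a) = x*y*z - x^2 - z^2 + 2
trace(b a^-1 b^-1 a) = trace(a b a^-1) trace(b) - trace(a b a^-1 b) = -x*y*z + x^2 + y^2 + z^2 - 2
trace(a^-1 b^-1 a^-1 b) = trace(b a^-1 b^-1) trace(a) - trace(b a^-1 b^-1 a) = x*y*z - y^2 - z^2 + 2
assemble the triple (trace(r) - 2; trace(r a) - x; trace(r b) - y)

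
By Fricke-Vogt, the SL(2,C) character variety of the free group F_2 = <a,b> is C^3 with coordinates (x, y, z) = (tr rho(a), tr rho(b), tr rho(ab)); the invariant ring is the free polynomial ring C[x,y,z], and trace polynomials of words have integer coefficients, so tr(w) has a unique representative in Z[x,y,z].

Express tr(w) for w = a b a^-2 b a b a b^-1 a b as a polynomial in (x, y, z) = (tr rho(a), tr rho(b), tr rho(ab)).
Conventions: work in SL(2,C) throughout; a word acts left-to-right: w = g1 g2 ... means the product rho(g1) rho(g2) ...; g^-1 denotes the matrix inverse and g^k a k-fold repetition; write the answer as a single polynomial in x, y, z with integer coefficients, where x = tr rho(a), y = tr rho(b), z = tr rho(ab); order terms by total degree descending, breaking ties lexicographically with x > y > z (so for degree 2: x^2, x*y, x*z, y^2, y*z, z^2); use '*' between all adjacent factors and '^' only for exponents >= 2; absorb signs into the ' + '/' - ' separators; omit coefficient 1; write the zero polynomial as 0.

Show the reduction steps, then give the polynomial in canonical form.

x^3*y^2*z^3 - x^4*y*z^2 - x^2*y^3*z^2 - 2*x^2*y*z^4 + x^3*z^3 + x*z^5 + 7*x^2*y*z^2 + y^3*z^2 + y*z^4 - 2*x^3*z - 2*x*y^2*z - 6*x*z^3 - 3*y*z^2 + 7*x*z - y

use: tr(a b a b) = tr(a b)*tr(a b) - tr(1) = z^2 - 2
use: tr(b a b a b a) = tr(a b)*tr(a b a b) - tr(a^-1 b^-1) = z^3 - 3*z
use: tr(a b a) = tr(a)*tr(b a) - tr(b) = x*z - y
tr(b a b a b) = tr(b)*tr(a b a b) - tr(a b a) = y*z^2 - x*z - y
use: tr(a b a^2 b a b) = tr(a)*tr(b a b a b a) - tr(b a b a b) = x*z^3 - y*z^2 - 2*x*z + y
tr(b a b) = tr(b)*tr(a b) - tr(a) = y*z - x
tr(b a^2 b a) = tr(a)*tr(b a b a) - tr(b a b) = x*z^2 - y*z - x
tr(b^2) = tr(b)*tr(b) - tr(1) = y^2 - 2
apply: tr(b a^2 b) = tr(a)*tr(b^2 a) - tr(b^2) = x*y*z - x^2 - y^2 + 2
tr(a b a^2 b a) = tr(a)*tr(b a^2 b a) - tr(b a^2 b) = x^2*z^2 - 2*x*y*z + y^2 - 2
use: tr(b a b a^2 b a b) = tr(b)*tr(a b a^2 b a b) - tr(a b a^2 b a) = x*y*z^3 - x^2*z^2 - y^2*z^2 + 2
tr(b a b a b a b a) = tr(b a)*tr(b a b a b a) - tr(b^-1 a^-1 b^-1 a^-1) = z^4 - 4*z^2 + 2
tr(b a b a b a b) = tr(b)*tr(a b a b a b) - tr(a b a b a) = y*z^3 - x*z^2 - 2*y*z + x
apply: tr(b a b a^2 b a b a) = tr(a)*tr(b a b a b a b a) - tr(b a b a b a b) = x*z^4 - y*z^3 - 3*x*z^2 + 2*y*z + x
tr(a^-1 b a b a^2 b a b) = tr(b a b a^2 b a b)*tr(a) - tr(b a b a^2 b a b a) = x^2*y*z^3 - x^3*z^2 - x*y^2*z^2 - x*z^4 + y*z^3 + 3*x*z^2 - 2*y*z + x
use: tr(a b a b a^-2 b a b a) = tr(a^-1 b a b a^2 b a b)*tr(a) - tr(a^-1 b a b a^2 b a b a) = x^3*y*z^3 - x^4*z^2 - x^2*y^2*z^2 - x^2*z^4 + 4*x^2*z^2 + y^2*z^2 - 2*x*y*z + x^2 - 2
tr(b a b a b a b a b) = tr(b)*tr(a b a b a b a b) - tr(a b a b a b a) = y*z^4 - x*z^3 - 3*y*z^2 + 2*x*z + y
tr(b a b a b a b a b a) = tr(a b a b a b a b)*tr(a b) - tr(b a b a b a) = z^5 - 5*z^3 + 5*z
use: tr(b a b a b a b a b a^-1) = tr(b a b a b a b a b)*tr(a) - tr(b a b a b a b a b a) = x*y*z^4 - x^2*z^3 - z^5 - 3*x*y*z^2 + 2*x^2*z + 5*z^3 + x*y - 5*z
use: tr(a b a b a^-2 b a b a b) = tr(b a b a b a b a b a^-1)*tr(a) - tr(b a b a b a b a b) = x^2*y*z^4 - x^3*z^3 - x*z^5 - 3*x^2*y*z^2 - y*z^4 + 2*x^3*z + 6*x*z^3 + x^2*y + 3*y*z^2 - 7*x*z - y
tr(a b a^-2 b a b a b^-1 a b) = tr(a b a b a^-2 b a b a)*tr(b) - tr(a b a b a^-2 b a b a b) = x^3*y^2*z^3 - x^4*y*z^2 - x^2*y^3*z^2 - 2*x^2*y*z^4 + x^3*z^3 + x*z^5 + 7*x^2*y*z^2 + y^3*z^2 + y*z^4 - 2*x^3*z - 2*x*y^2*z - 6*x*z^3 - 3*y*z^2 + 7*x*z - y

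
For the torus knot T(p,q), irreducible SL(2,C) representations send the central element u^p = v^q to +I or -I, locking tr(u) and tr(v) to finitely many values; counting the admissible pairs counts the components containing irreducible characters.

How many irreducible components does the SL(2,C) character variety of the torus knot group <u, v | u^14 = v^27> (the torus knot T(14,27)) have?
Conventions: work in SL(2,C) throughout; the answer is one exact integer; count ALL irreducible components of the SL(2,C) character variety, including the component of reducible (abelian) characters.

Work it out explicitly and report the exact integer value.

For T(14,27): irreducibility forces the central element u^14 = v^27 to one of +I, -I.
On an irreducible component, tr(u) is locked at 2*cos(pi*alpha/14) for some alpha in 1..13, and tr(v) at 2*cos(pi*beta/27) for some beta in 1..26.
The two central values (-1)^alpha I and (-1)^beta I must be the same matrix, so alpha and beta share a parity.
Counting: 7 odd alphas x 13 odd betas + 6 even alphas x 13 even betas = 91 + 78 = 169.
Total: 169 irreducible-character components + 1 reducible (abelian) component = 170.

170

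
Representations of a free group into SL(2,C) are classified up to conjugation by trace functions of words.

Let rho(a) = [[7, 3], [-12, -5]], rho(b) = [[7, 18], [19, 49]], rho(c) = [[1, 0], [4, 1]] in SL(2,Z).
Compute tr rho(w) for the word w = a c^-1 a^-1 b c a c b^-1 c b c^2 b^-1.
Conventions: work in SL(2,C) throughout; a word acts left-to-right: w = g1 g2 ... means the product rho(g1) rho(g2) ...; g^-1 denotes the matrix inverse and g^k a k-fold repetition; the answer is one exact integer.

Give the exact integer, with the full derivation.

rho(a) = [[7, 3], [-12, -5]]
... * rho(c^-1) = [[1, 0], [-4, 1]]  ->  [[-5, 3], [8, -5]]
... * rho(a^-1) = [[-5, -3], [12, 7]]  ->  [[61, 36], [-100, -59]]
... * rho(b) = [[7, 18], [19, 49]]  ->  [[1111, 2862], [-1821, -4691]]
... * rho(c) = [[1, 0], [4, 1]]  ->  [[12559, 2862], [-20585, -4691]]
... * rho(a) = [[7, 3], [-12, -5]]  ->  [[53569, 23367], [-87803, -38300]]
... * rho(c) = [[1, 0], [4, 1]]  ->  [[147037, 23367], [-241003, -38300]]
... * rho(b^-1) = [[49, -18], [-19, 7]]  ->  [[6760840, -2483097], [-11081447, 4069954]]
... * rho(c) = [[1, 0], [4, 1]]  ->  [[-3171548, -2483097], [5198369, 4069954]]
... * rho(b) = [[7, 18], [19, 49]]  ->  [[-69379679, -178759617], [113717709, 292998388]]
... * rho(c) = [[1, 0], [4, 1]]  ->  [[-784418147, -178759617], [1285711261, 292998388]]
... * rho(c) = [[1, 0], [4, 1]]  ->  [[-1499456615, -178759617], [2457704813, 292998388]]
... * rho(b^-1) = [[49, -18], [-19, 7]]  ->  [[-70076941412, 25738901751], [114860566465, -42187697918]]
tr = -70076941412 + -42187697918 = -112264639330

-112264639330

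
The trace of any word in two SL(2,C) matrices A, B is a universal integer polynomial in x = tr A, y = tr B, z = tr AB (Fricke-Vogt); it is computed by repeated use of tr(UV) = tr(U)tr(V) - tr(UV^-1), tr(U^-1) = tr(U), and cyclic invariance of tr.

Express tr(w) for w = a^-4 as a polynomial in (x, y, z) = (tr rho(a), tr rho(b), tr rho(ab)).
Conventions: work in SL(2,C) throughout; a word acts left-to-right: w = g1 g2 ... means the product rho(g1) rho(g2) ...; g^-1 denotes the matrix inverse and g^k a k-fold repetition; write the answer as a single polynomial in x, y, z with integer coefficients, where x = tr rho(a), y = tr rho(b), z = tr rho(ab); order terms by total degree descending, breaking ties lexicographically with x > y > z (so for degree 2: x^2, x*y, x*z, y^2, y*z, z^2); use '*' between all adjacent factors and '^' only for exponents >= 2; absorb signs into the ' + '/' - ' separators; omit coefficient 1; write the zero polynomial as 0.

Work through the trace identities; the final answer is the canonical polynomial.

tr(a^-1) = tr(a) = x
tr(a^-2) = tr(a^-1)*tr(a) - tr(1)  (eliminate a^-1) = x^2 - 2
tr(a^-3) = tr(a^-2)*tr(a) - tr(a^-1)  (eliminate a^-1) = x^3 - 3*x
tr(a^-4) = tr(a^-3)*tr(a) - tr(a^-2)  (eliminate a^-1) = x^4 - 4*x^2 + 2

x^4 - 4*x^2 + 2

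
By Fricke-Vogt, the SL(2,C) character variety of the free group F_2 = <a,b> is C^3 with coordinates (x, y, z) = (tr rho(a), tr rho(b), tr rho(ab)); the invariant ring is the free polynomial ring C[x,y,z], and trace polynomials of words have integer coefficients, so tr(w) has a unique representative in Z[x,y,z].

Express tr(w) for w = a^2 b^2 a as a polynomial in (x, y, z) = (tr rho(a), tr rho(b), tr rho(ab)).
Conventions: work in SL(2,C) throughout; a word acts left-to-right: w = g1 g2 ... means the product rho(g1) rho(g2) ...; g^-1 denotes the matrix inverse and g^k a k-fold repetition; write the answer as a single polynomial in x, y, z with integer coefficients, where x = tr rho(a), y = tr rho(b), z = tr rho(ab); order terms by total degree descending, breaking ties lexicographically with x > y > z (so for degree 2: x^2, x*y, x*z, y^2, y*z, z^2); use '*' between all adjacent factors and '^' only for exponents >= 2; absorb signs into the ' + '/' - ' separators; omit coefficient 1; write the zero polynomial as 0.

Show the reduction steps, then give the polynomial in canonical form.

trace(a b a) = trace(a)*trace(b a) - trace(b) = x*z - y
trace(a^3 b) = trace(a)*trace(a b a) - trace(a b) = x^2*z - x*y - z
trace(a^2) = trace(a)*trace(a) - trace(1) = x^2 - 2
trace(a^3) = trace(a)*trace(a^2) - trace(a) = x^3 - 3*x
trace(a^2 b^2 a) = trace(b)*trace(a^3 b) - trace(a^3) = x^2*y*z - x^3 - x*y^2 - y*z + 3*x

x^2*y*z - x^3 - x*y^2 - y*z + 3*x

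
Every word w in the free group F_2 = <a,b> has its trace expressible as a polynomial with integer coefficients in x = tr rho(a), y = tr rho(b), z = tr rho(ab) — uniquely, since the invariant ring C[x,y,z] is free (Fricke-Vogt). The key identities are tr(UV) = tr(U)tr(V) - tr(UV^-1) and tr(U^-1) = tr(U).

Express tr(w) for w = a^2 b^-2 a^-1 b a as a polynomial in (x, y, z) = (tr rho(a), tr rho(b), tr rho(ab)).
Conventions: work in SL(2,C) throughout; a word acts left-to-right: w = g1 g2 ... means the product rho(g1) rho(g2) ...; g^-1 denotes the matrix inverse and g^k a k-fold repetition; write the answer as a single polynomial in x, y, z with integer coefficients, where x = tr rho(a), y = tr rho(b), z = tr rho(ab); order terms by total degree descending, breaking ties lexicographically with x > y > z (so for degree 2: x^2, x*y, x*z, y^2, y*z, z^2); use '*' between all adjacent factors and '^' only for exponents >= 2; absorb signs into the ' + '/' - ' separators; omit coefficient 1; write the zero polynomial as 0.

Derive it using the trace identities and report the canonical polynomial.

trace(a^2) = trace(a) trace(a) - trace(1) = x^2 - 2
trace(a^3) = trace(a) trace(a^2) - trace(a) = x^3 - 3*x
trace(b a^2) = trace(a) trace(b a) - trace(b) = x*z - y
trace(a b a^2) = trace(a) trace(b a^2) - trace(b a) = x^2*z - x*y - z
trace(a b a^3) = trace(a) trace(a b a^2) - trace(a b a) = x^3*z - x^2*y - 2*x*z + y
trace(b a b a) = trace(a b) trace(a b) - trace(1) = z^2 - 2
trace(b a b) = trace(b) trace(a b) - trace(a) = y*z - x
trace(b a b a^2) = trace(a) trace(b a b a) - trace(b a b) = x*z^2 - y*z - x
trace(a b a^3 b) = trace(a) trace(b a b a^2) - trace(b a b a) = x^2*z^2 - x*y*z - x^2 - z^2 + 2
trace(b a^3 b^-1 a) = trace(a b a^3) trace(b) - trace(a b a^3 b) = x^3*y*z - x^2*y^2 - x^2*z^2 - x*y*z + x^2 + y^2 + z^2 - 2
trace(a^-1 b a^3 b^-1) = trace(b a^3 b^-1) trace(a) - trace(b a^3 b^-1 a) = -x^3*y*z + x^4 + x^2*y^2 + x^2*z^2 + x*y*z - 4*x^2 - y^2 - z^2 + 2
trace(a^2 b^-2 a^-1 b a) = trace(a^-1 b a^3 b^-1) trace(b) - trace(a^-1 b a^3) = -x^3*y^2*z + x^4*y + x^2*y^3 + x^2*y*z^2 + x*y^2*z - 4*x^2*y - y^3 - y*z^2 - x*z + 3*y

-x^3*y^2*z + x^4*y + x^2*y^3 + x^2*y*z^2 + x*y^2*z - 4*x^2*y - y^3 - y*z^2 - x*z + 3*y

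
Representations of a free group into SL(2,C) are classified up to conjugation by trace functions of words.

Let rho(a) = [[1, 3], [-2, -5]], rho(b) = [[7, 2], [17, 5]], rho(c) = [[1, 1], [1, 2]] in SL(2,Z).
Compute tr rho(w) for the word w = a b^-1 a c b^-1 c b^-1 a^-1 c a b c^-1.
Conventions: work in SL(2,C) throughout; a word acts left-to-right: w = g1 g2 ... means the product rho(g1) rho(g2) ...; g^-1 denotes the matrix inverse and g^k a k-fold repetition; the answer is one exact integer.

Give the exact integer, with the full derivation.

2215

rho(a) = [[1, 3], [-2, -5]]
... * rho(b^-1) = [[5, -2], [-17, 7]]  ->  [[-46, 19], [75, -31]]
... * rho(a) = [[1, 3], [-2, -5]]  ->  [[-84, -233], [137, 380]]
... * rho(c) = [[1, 1], [1, 2]]  ->  [[-317, -550], [517, 897]]
... * rho(b^-1) = [[5, -2], [-17, 7]]  ->  [[7765, -3216], [-12664, 5245]]
... * rho(c) = [[1, 1], [1, 2]]  ->  [[4549, 1333], [-7419, -2174]]
... * rho(b^-1) = [[5, -2], [-17, 7]]  ->  [[84, 233], [-137, -380]]
... * rho(a^-1) = [[-5, -3], [2, 1]]  ->  [[46, -19], [-75, 31]]
... * rho(c) = [[1, 1], [1, 2]]  ->  [[27, 8], [-44, -13]]
... * rho(a) = [[1, 3], [-2, -5]]  ->  [[11, 41], [-18, -67]]
... * rho(b) = [[7, 2], [17, 5]]  ->  [[774, 227], [-1265, -371]]
... * rho(c^-1) = [[2, -1], [-1, 1]]  ->  [[1321, -547], [-2159, 894]]
tr = 1321 + 894 = 2215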